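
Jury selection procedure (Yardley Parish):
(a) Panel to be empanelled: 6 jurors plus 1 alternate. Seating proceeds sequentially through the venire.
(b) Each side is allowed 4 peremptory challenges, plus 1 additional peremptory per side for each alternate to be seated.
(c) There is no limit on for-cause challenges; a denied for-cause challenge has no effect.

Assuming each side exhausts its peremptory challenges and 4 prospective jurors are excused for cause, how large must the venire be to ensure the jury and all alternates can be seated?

Seats to fill: 6 + 1 alternates = 7.
Peremptories: 4 + 1×1 = 5 per side × 2 sides = 10.
For-cause removals: 4.
Minimum venire: 7 + 10 + 4 = 21.

21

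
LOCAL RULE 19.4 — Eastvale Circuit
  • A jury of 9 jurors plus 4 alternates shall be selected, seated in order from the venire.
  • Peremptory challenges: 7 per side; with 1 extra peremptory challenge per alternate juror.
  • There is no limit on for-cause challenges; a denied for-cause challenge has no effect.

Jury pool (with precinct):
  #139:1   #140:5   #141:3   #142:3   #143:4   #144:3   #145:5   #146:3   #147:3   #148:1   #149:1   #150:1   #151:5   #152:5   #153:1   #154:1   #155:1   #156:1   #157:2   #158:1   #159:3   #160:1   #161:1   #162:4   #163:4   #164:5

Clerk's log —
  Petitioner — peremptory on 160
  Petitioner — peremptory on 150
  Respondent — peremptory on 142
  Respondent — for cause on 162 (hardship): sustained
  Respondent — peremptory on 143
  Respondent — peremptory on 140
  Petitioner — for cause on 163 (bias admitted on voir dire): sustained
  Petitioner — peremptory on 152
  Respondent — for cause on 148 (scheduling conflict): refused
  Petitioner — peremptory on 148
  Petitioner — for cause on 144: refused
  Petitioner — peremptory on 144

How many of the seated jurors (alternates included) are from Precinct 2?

1

Removed: #140, #142, #143, #144, #148, #150, #152, #160, #162, #163.
Seated (13 incl. alternates): #139, #141, #145, #146, #147, #149, #151, #153, #154, #155, #156, #157, #158.
Of those, in Precinct 2: #157 → 1.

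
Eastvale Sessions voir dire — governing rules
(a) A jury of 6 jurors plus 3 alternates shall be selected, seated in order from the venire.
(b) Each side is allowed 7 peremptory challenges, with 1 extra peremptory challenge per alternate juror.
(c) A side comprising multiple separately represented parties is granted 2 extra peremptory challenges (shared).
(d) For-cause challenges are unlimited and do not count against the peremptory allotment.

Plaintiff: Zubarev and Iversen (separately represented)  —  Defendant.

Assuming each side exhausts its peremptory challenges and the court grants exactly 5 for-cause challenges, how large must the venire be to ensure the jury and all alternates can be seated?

36

Seats to fill: 6 + 3 alternates = 9.
Peremptories — Plaintiff: 7 + 1×3 + 2 = 12; Defendant: 7 + 1×3 = 10; total 22.
For-cause removals: 5.
Minimum venire: 9 + 22 + 5 = 36.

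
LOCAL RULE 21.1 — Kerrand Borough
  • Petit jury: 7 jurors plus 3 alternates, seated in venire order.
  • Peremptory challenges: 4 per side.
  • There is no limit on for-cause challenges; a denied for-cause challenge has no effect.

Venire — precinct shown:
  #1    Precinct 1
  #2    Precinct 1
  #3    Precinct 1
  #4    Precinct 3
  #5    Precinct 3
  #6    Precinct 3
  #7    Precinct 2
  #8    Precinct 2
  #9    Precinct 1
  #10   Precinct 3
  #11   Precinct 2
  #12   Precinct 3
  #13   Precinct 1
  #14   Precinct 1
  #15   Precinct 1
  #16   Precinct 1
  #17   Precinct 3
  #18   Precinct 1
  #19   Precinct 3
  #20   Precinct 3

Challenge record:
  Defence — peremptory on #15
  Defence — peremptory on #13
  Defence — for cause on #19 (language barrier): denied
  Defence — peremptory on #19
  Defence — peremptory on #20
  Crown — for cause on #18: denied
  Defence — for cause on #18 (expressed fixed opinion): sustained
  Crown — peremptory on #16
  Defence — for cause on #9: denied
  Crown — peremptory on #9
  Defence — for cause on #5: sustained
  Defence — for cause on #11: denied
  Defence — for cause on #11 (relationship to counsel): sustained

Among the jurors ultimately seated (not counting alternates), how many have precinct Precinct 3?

2

Removed: #5, #9, #11, #13, #15, #16, #18, #19, #20.
Seated jurors 1–7: #1, #2, #3, #4, #6, #7, #8 (alternates #10, #12, #14 not counted).
Of those, in Precinct 3: #4, #6 → 2.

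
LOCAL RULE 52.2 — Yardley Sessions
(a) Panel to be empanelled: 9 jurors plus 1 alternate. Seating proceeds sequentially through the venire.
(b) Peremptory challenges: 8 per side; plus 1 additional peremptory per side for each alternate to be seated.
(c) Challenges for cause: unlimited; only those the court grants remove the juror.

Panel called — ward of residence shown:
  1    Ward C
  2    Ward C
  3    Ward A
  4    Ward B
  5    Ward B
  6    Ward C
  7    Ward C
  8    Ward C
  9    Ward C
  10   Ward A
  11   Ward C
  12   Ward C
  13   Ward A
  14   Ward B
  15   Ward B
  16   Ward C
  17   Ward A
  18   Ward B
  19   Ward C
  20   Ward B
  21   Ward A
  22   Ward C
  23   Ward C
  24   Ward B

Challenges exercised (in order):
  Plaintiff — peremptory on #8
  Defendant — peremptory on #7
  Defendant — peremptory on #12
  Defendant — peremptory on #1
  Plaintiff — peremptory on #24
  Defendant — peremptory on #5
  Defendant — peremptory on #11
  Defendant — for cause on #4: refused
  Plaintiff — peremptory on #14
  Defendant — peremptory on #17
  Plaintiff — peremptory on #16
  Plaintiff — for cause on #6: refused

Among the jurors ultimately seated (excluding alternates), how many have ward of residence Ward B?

Removed: #1, #5, #7, #8, #11, #12, #14, #16, #17, #24.
Seated jurors 1–9: #2, #3, #4, #6, #9, #10, #13, #15, #18 (alternates #19 not counted).
Of those, in Ward B: #4, #15, #18 → 3.

3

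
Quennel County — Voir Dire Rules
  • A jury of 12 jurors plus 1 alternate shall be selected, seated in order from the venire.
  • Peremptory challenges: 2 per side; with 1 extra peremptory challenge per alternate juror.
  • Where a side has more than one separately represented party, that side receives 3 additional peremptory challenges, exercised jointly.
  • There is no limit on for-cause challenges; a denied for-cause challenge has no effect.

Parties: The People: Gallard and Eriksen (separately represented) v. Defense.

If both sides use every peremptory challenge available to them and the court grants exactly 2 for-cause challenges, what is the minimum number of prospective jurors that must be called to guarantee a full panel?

24

Seats to fill: 12 + 1 alternates = 13.
Peremptories — The People: 2 + 1×1 + 3 = 6; Defense: 2 + 1×1 = 3; total 9.
For-cause removals: 2.
Minimum venire: 13 + 9 + 2 = 24.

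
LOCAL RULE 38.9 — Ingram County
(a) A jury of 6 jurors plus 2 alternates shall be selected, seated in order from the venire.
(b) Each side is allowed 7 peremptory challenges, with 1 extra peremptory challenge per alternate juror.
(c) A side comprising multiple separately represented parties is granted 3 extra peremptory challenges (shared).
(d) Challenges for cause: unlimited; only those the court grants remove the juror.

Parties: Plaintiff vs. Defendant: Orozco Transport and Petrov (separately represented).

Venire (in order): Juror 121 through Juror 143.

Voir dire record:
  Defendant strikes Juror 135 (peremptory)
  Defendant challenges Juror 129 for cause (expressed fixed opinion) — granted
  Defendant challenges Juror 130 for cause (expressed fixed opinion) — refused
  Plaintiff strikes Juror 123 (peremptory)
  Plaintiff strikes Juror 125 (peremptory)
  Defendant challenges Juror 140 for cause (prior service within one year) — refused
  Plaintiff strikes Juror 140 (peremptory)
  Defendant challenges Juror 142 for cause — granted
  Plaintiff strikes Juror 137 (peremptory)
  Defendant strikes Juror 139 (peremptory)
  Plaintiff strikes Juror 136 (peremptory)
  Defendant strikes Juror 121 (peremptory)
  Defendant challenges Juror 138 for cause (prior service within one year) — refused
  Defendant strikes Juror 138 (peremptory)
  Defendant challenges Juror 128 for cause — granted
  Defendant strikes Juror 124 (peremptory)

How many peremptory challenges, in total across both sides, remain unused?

Plaintiff allotment: 7 base + 1 × 2 alternates = 9. Defendant allotment: 7 base + 1 × 2 alternates + 3 multi-party = 12.
Plaintiff peremptories used: #123, #125, #140, #137, #136 — 5.
Defendant peremptories used: #135, #139, #121, #138, #124 — 5 (for-cause on #129, #130, #140, #142, #138, #128 don't count).
Remaining: (9 − 5) + (12 − 5) = 11.

11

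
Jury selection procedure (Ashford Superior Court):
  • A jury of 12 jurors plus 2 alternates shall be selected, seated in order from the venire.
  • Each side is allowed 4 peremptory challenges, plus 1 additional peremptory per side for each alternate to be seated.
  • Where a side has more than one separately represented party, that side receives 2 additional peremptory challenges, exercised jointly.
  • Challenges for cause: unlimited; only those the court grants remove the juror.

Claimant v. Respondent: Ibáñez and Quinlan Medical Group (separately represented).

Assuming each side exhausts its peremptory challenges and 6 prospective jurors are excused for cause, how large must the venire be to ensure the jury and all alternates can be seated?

34

Seats to fill: 12 + 2 alternates = 14.
Peremptories — Claimant: 4 + 1×2 = 6; Respondent: 4 + 1×2 + 2 = 8; total 14.
For-cause removals: 6.
Minimum venire: 14 + 14 + 6 = 34.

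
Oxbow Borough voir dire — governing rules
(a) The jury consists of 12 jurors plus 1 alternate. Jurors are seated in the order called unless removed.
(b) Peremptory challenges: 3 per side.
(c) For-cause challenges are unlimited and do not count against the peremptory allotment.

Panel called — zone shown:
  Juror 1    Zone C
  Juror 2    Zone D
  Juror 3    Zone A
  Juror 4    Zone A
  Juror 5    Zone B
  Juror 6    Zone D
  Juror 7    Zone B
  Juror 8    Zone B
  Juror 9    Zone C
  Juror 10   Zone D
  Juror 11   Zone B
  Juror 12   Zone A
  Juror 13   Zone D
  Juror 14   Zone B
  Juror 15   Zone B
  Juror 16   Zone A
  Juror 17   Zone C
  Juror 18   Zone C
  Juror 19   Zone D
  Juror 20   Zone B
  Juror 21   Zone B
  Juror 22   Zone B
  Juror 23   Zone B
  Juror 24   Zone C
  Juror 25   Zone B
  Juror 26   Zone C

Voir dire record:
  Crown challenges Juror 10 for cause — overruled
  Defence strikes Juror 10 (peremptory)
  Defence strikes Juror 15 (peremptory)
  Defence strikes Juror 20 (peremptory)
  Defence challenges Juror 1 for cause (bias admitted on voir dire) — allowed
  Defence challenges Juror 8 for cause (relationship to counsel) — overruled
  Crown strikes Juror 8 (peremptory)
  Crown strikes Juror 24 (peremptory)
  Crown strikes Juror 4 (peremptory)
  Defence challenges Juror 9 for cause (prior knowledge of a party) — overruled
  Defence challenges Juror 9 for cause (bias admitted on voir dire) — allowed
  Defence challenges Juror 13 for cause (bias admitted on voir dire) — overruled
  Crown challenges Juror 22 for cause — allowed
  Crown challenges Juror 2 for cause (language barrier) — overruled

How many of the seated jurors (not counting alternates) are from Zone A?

Removed: #1, #4, #8, #9, #10, #15, #20, #22, #24.
Seated jurors 1–12: #2, #3, #5, #6, #7, #11, #12, #13, #14, #16, #17, #18 (alternates #19 not counted).
Of those, in Zone A: #3, #12, #16 → 3.

3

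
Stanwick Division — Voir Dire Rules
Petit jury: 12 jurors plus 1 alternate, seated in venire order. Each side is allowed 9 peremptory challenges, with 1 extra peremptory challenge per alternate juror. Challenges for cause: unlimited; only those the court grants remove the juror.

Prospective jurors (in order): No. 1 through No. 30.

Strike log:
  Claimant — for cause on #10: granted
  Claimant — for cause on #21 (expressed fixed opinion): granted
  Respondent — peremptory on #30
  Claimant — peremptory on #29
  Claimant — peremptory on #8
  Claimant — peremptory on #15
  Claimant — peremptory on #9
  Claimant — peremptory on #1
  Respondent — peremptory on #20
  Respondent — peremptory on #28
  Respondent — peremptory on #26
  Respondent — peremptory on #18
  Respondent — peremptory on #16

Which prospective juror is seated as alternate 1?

Removed: #1, #8, #9, #10, #15, #16, #18, #20, #21, #26, #28, #29, #30.
Filling seats in venire order through position 13: #2, #3, #4, #5, #6, #7, #11, #12, #13, #14, #17, #19, #22.
So alternate 1 is #22.

22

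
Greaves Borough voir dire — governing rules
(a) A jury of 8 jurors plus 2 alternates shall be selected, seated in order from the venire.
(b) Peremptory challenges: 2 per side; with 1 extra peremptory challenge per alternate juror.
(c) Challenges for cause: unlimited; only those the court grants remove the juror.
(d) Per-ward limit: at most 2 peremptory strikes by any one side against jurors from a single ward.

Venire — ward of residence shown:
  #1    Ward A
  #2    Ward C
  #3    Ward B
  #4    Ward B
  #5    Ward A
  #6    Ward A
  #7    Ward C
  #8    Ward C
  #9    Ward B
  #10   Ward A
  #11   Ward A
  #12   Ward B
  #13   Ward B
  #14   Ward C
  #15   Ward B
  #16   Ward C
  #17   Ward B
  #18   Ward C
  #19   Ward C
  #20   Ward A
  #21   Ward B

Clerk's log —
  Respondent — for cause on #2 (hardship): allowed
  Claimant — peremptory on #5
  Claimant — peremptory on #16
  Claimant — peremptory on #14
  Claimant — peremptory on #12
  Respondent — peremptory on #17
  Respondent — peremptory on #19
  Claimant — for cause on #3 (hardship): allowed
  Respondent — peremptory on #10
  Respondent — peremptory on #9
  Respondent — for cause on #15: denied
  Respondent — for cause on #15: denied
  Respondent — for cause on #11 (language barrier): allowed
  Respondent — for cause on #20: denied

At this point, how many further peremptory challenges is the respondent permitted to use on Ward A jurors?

0

Respondent peremptories so far: #17, #19, #10, #9 — 4 of 4 used, 0 left overall.
Against Ward A: #10 — 1 used; per-ward cap 2 leaves 1.
Binding limit: min(0, 1) = 0.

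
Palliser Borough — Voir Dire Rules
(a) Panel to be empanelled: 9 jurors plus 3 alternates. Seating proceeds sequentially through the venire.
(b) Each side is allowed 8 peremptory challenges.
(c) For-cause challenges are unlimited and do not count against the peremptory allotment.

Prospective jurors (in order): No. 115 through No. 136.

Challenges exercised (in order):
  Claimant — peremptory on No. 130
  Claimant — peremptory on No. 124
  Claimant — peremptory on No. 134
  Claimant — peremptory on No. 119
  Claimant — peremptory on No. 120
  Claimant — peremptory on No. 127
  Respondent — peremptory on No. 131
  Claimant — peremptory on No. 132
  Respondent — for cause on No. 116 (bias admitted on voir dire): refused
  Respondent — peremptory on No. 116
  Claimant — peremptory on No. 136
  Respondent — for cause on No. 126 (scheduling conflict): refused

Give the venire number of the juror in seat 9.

128

Removed: #116, #119, #120, #124, #127, #130, #131, #132, #134, #136. (#126 stays — for-cause denied.)
Seating in order: seats 1–9 → #115, #117, #118, #121, #122, #123, #125, #126, #128; alternates → #129, #133, #135.
So seat 9 is #128.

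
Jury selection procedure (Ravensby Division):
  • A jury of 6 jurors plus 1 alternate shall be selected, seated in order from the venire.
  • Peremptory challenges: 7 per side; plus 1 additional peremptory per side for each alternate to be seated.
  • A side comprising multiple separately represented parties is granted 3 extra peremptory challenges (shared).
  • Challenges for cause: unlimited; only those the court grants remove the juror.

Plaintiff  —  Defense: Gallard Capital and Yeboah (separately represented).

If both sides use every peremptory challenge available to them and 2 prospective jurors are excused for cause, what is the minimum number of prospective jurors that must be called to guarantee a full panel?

Seats to fill: 6 + 1 alternates = 7.
Peremptories — Plaintiff: 7 + 1×1 = 8; Defense: 7 + 1×1 + 3 = 11; total 19.
For-cause removals: 2.
Minimum venire: 7 + 19 + 2 = 28.

28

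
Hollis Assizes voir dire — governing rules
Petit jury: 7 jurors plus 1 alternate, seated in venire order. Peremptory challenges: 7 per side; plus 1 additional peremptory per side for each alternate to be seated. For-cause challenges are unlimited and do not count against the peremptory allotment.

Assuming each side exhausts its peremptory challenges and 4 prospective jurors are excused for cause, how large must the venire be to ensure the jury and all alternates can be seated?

28

Seats to fill: 7 + 1 alternates = 8.
Peremptories: 7 + 1×1 = 8 per side × 2 sides = 16.
For-cause removals: 4.
Minimum venire: 8 + 16 + 4 = 28.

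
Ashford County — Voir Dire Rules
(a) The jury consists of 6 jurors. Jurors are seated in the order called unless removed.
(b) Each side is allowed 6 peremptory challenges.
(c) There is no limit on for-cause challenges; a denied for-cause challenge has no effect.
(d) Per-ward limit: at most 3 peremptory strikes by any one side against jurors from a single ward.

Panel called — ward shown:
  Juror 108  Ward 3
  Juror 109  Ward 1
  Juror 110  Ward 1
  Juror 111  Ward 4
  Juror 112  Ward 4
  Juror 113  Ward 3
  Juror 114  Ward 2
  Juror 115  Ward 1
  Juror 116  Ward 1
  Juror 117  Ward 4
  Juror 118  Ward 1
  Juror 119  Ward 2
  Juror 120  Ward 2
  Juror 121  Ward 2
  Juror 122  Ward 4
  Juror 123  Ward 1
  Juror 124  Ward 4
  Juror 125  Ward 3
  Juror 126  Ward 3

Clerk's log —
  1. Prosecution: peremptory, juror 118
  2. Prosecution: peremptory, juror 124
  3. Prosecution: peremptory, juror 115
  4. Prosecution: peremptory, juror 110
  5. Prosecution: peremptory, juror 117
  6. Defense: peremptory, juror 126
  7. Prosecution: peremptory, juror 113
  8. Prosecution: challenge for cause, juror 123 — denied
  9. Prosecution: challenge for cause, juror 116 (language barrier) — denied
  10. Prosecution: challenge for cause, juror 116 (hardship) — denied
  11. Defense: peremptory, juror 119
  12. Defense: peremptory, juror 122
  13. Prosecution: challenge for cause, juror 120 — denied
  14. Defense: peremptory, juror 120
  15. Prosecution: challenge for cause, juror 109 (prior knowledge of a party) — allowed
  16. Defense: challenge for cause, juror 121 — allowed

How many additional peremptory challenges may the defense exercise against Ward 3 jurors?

Defense peremptories so far: #126, #119, #122, #120 — 4 of 6 used, 2 left overall.
Against Ward 3: #126 — 1 used; per-ward cap 3 leaves 2.
Binding limit: min(2, 2) = 2.

2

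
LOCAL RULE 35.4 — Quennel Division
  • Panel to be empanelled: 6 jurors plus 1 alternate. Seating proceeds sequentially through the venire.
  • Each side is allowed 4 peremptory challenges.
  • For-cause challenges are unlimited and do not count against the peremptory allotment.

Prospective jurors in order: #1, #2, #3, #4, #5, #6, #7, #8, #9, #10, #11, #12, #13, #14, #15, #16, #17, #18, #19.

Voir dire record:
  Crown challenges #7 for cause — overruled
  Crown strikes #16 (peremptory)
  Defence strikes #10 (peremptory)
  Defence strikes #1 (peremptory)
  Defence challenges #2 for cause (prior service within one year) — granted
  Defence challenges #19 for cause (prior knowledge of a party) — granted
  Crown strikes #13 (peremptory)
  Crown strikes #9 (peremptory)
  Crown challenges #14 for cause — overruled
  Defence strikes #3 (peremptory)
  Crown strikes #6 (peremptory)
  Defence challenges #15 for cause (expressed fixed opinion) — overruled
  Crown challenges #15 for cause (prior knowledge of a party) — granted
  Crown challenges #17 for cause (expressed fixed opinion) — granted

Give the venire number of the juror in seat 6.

Removed: #1, #2, #3, #6, #9, #10, #13, #15, #16, #17, #19. (#7, #14 stay — for-cause denied.)
Seating in order: seats 1–6 → #4, #5, #7, #8, #11, #12; alternates → #14.
So seat 6 is #12.

12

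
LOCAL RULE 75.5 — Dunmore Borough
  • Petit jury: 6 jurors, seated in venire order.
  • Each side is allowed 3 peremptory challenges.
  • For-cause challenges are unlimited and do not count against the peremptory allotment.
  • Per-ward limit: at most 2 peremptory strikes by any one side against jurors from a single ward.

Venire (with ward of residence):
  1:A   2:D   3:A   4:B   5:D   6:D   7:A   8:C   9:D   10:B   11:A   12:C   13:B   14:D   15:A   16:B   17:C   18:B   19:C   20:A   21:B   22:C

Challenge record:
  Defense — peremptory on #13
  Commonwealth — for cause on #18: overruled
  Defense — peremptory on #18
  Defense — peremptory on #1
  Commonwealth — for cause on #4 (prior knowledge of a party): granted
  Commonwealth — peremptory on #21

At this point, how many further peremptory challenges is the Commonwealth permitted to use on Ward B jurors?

Commonwealth peremptories so far: #21 — 1 of 3 used, 2 left overall.
Against Ward B: #21 — 1 used; per-ward cap 2 leaves 1.
Binding limit: min(2, 1) = 1.

1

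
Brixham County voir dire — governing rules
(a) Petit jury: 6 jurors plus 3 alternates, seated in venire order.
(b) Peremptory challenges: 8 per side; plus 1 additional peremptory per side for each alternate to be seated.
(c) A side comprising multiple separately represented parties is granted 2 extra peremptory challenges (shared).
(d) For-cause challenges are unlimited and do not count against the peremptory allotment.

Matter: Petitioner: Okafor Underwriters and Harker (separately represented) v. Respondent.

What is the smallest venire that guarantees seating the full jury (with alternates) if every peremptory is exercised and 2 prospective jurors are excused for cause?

Seats to fill: 6 + 3 alternates = 9.
Peremptories — Petitioner: 8 + 1×3 + 2 = 13; Respondent: 8 + 1×3 = 11; total 24.
For-cause removals: 2.
Minimum venire: 9 + 24 + 2 = 35.

35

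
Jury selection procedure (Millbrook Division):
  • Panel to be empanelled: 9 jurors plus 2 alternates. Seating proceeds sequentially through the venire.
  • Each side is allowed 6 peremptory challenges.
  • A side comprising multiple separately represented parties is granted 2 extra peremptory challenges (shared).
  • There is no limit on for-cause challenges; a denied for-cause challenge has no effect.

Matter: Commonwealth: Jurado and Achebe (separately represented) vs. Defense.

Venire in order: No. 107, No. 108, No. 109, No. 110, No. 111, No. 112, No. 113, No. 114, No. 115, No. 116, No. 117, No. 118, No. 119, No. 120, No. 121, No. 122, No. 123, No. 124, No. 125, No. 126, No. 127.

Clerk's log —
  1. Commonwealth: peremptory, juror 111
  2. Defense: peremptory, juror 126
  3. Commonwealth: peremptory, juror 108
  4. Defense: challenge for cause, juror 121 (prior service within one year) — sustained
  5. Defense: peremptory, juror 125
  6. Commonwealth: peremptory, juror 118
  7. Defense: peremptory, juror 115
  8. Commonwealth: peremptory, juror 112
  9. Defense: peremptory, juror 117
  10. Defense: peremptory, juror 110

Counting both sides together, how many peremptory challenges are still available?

Commonwealth allotment: 6 base + 2 multi-party = 8. Defense allotment: 6.
Commonwealth peremptories used: #111, #108, #118, #112 — 4.
Defense peremptories used: #126, #125, #115, #117, #110 — 5 (the for-cause on #121 doesn't count).
Remaining: (8 − 4) + (6 − 5) = 5.

5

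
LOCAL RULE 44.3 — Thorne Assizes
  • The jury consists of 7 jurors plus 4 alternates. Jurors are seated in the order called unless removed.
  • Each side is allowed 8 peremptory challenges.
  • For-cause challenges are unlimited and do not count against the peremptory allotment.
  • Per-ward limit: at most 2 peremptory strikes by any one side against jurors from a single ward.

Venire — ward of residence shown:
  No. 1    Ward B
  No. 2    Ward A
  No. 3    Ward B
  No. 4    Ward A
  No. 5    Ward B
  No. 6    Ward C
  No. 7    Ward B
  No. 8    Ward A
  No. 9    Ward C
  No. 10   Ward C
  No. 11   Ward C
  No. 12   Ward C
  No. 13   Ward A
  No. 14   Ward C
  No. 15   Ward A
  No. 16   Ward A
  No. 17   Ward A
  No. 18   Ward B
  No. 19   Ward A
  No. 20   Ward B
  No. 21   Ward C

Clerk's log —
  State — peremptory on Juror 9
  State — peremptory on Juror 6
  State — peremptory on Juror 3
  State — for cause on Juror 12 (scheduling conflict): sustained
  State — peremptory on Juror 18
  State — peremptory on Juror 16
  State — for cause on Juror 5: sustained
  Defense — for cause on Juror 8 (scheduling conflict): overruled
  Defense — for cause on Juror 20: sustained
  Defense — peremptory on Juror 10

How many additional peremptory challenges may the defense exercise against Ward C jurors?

Defense peremptories so far: #10 — 1 of 8 used, 7 left overall.
Against Ward C: #10 — 1 used; per-ward cap 2 leaves 1.
Binding limit: min(7, 1) = 1.

1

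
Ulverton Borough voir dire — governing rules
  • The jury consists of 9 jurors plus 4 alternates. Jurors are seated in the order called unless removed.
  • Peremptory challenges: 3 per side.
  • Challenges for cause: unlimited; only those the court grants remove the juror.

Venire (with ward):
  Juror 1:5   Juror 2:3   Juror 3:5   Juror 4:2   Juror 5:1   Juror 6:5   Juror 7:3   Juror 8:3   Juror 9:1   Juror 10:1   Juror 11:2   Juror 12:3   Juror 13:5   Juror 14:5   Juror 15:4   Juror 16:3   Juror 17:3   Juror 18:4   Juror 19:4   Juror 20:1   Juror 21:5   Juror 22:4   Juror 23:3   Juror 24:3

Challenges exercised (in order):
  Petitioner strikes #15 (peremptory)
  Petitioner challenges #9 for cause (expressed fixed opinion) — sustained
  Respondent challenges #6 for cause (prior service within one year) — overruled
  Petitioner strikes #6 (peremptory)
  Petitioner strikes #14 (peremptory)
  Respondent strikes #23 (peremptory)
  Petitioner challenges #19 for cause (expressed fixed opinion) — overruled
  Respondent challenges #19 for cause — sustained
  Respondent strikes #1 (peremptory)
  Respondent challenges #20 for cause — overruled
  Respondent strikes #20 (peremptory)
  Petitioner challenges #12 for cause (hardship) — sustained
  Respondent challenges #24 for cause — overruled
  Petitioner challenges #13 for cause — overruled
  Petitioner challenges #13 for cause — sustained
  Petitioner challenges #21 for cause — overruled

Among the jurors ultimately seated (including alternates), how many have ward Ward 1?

Removed: #1, #6, #9, #12, #13, #14, #15, #19, #20, #23.
Seated (13 incl. alternates): #2, #3, #4, #5, #7, #8, #10, #11, #16, #17, #18, #21, #22.
Of those, in Ward 1: #5, #10 → 2.

2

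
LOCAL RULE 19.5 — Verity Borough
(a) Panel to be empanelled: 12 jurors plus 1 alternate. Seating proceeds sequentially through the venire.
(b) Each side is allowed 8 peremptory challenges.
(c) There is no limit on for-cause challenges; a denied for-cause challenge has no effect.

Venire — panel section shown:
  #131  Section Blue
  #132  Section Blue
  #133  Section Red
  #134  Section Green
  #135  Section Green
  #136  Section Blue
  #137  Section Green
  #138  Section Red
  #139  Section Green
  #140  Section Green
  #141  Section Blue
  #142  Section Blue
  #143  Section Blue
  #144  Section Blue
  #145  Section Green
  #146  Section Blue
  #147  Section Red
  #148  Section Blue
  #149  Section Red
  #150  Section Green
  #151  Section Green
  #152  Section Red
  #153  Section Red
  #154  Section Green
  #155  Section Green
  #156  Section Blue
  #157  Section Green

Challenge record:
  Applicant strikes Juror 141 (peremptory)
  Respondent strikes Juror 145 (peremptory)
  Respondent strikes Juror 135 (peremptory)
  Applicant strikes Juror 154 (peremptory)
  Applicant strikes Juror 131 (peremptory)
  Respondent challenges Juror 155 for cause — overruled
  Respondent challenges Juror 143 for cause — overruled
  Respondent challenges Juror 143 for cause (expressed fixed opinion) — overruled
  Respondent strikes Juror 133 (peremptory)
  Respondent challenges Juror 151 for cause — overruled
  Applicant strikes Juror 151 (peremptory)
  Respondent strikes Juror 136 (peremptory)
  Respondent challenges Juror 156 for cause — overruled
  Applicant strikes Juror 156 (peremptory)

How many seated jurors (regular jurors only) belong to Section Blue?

6

Removed: #131, #133, #135, #136, #141, #145, #151, #154, #156.
Seated jurors 1–12: #132, #134, #137, #138, #139, #140, #142, #143, #144, #146, #147, #148 (alternates #149 not counted).
Of those, in Section Blue: #132, #142, #143, #144, #146, #148 → 6.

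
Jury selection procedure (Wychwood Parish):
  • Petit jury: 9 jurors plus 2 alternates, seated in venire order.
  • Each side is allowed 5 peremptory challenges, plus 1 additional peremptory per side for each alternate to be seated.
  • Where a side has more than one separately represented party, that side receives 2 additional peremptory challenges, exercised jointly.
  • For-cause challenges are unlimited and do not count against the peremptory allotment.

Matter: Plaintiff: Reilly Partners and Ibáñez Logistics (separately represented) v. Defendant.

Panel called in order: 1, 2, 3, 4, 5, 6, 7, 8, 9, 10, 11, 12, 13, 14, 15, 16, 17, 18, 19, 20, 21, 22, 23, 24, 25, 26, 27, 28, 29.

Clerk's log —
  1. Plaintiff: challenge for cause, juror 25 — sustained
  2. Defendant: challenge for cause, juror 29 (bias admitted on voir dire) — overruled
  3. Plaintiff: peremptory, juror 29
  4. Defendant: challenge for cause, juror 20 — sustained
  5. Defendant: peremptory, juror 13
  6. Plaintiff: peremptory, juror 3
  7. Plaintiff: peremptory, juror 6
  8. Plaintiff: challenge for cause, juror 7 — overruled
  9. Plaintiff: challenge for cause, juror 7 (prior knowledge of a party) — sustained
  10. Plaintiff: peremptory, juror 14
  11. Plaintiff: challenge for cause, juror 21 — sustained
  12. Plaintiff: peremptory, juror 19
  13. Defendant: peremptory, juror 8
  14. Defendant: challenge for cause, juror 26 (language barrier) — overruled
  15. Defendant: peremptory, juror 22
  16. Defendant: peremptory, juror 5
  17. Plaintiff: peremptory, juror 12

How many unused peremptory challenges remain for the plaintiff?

Plaintiff allotment: 5 base + 1 × 2 alternates + 2 multi-party = 9.
Plaintiff peremptories used: #29, #3, #6, #14, #19, #12 — 6 (for-cause on #25, #7, #7, #21 don't count).
Remaining: 9 − 6 = 3.

3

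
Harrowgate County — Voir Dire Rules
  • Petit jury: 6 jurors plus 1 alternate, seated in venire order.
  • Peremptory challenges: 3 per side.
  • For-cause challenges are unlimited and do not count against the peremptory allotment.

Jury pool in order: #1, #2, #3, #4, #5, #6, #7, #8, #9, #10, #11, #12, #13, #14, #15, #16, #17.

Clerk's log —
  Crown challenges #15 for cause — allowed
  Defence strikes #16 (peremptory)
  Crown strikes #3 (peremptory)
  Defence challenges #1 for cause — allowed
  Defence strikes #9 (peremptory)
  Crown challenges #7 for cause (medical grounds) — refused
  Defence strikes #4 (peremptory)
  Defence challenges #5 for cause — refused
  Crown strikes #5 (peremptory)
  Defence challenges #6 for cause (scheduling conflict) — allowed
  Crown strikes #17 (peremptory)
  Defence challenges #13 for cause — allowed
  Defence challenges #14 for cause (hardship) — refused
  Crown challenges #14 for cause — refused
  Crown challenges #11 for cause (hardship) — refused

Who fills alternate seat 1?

Removed: #1, #3, #4, #5, #6, #9, #13, #15, #16, #17. (#7, #11, #14 stay — for-cause denied.)
Seating in order: seats 1–6 → #2, #7, #8, #10, #11, #12; alternates → #14.
So alternate 1 is #14.

14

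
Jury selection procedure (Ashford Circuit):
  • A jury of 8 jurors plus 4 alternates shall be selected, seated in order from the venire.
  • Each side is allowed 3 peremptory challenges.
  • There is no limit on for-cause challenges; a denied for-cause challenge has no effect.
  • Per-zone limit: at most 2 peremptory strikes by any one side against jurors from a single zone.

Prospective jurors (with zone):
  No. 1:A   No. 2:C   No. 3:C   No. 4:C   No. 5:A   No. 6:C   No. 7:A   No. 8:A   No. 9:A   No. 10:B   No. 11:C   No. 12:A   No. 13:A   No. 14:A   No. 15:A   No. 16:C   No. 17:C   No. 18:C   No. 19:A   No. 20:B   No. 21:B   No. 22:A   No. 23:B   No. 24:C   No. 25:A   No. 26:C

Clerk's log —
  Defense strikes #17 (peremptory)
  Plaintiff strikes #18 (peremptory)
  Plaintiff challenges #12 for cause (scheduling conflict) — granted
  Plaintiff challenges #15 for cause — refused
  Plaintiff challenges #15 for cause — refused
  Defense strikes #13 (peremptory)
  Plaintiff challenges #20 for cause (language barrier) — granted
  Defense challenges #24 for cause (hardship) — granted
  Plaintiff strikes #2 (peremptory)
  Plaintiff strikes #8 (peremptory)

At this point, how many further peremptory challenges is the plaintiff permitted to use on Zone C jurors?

Plaintiff peremptories so far: #18, #2, #8 — 3 of 3 used, 0 left overall.
Against Zone C: #18, #2 — 2 used; per-zone cap 2 leaves 0.
Binding limit: min(0, 0) = 0.

0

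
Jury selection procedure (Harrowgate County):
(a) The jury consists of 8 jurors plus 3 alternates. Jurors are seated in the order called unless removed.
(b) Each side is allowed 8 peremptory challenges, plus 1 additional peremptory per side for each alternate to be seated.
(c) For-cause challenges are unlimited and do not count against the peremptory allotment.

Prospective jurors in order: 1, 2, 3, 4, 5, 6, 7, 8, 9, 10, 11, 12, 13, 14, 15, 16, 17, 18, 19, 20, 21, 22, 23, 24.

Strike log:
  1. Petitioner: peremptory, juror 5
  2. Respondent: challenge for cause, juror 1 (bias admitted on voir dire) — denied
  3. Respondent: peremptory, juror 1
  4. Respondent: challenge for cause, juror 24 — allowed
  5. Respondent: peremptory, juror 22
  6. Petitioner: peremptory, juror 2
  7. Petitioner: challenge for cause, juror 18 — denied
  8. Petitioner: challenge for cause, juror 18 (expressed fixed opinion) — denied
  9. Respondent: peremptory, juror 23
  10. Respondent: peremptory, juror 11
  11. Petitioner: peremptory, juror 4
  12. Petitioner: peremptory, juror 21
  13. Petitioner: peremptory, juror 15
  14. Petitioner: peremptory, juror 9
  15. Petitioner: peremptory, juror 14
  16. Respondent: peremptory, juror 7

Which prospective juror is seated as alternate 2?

19

Removed: #1, #2, #4, #5, #7, #9, #11, #14, #15, #21, #22, #23, #24. (#18 stays — for-cause denied.)
Filling seats in venire order through position 10: #3, #6, #8, #10, #12, #13, #16, #17, #18, #19.
So alternate 2 is #19.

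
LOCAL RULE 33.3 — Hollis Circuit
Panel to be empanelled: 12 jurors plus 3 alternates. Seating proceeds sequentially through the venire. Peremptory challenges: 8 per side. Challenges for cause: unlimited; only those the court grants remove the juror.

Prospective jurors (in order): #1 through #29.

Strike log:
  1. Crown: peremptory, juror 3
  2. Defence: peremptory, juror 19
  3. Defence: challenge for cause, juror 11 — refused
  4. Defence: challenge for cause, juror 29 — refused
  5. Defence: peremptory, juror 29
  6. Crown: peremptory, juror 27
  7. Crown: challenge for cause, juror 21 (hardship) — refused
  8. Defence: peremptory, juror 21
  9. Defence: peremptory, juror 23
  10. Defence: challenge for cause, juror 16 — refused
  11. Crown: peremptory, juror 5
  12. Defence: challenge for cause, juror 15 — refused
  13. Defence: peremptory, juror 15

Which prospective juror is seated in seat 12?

14

Removed: #3, #5, #15, #19, #21, #23, #27, #29. (#11, #16 stay — for-cause denied.)
Filling seats in venire order through position 12: #1, #2, #4, #6, #7, #8, #9, #10, #11, #12, #13, #14.
So seat 12 is #14.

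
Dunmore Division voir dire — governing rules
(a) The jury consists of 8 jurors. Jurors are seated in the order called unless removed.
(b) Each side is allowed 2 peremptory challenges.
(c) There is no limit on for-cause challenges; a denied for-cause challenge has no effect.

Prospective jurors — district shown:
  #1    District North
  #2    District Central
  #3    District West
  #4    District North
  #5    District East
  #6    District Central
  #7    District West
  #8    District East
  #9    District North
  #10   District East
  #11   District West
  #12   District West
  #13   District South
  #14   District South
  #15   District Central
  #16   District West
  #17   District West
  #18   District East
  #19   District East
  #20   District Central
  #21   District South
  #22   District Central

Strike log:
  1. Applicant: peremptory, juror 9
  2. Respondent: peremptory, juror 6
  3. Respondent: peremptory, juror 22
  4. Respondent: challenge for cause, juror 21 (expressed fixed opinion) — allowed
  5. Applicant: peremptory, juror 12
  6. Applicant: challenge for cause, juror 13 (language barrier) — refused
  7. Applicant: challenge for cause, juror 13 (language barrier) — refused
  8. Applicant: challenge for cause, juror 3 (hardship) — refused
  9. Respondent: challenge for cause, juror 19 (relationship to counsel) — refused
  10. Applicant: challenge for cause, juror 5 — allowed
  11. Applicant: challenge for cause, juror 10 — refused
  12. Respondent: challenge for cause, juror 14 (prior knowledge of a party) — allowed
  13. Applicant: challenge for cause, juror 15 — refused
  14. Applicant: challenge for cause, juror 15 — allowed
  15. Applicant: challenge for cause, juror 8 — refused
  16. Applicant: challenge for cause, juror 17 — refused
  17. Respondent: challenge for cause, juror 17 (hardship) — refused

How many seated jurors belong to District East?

2

Removed: #5, #6, #9, #12, #14, #15, #21, #22.
Seated jurors 1–8: #1, #2, #3, #4, #7, #8, #10, #11.
Of those, in District East: #8, #10 → 2.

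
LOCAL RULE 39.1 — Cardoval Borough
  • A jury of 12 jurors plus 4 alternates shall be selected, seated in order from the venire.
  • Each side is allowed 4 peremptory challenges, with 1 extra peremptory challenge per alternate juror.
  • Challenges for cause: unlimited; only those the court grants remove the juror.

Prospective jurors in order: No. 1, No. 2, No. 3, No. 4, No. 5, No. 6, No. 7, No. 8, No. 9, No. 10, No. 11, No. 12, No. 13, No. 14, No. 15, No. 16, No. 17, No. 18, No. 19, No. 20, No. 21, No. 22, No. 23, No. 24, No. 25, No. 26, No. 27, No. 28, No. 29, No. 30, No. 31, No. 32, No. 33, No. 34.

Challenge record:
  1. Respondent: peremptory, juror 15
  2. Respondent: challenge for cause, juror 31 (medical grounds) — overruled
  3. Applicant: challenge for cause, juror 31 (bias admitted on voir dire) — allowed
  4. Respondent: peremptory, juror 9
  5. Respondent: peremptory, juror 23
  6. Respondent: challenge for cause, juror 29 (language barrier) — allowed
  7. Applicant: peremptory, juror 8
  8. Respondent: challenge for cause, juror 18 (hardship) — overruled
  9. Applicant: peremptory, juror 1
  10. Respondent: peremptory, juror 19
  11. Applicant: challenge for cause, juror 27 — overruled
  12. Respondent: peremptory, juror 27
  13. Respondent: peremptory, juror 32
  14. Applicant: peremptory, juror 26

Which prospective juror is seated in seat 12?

Removed: #1, #8, #9, #15, #19, #23, #26, #27, #29, #31, #32. (#18 stays — for-cause denied.)
Seating in order: seats 1–12 → #2, #3, #4, #5, #6, #7, #10, #11, #12, #13, #14, #16; alternates → #17, #18, #20, #21.
So seat 12 is #16.

16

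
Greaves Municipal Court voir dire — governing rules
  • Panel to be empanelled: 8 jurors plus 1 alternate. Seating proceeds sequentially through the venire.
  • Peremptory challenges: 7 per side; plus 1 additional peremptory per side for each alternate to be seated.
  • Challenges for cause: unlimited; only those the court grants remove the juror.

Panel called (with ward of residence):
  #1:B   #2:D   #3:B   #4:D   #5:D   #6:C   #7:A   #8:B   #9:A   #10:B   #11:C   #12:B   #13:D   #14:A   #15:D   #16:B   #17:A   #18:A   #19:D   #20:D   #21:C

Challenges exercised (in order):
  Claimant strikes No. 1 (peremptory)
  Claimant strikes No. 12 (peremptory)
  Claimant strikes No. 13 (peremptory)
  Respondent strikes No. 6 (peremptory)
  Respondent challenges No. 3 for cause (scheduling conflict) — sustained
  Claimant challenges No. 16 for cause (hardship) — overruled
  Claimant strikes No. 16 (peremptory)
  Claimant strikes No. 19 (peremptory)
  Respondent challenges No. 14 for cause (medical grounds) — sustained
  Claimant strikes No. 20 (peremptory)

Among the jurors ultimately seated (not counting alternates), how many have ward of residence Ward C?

Removed: #1, #3, #6, #12, #13, #14, #16, #19, #20.
Seated jurors 1–8: #2, #4, #5, #7, #8, #9, #10, #11 (alternates #15 not counted).
Of those, in Ward C: #11 → 1.

1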